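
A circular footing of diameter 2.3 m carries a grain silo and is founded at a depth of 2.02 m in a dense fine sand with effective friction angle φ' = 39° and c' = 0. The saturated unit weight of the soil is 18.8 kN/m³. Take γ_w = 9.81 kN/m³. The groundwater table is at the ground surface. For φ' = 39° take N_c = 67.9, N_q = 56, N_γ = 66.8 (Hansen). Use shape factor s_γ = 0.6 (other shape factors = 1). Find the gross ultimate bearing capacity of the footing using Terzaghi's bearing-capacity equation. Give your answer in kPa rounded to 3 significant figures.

q_ult ≈ 1430 kPa

With the water table at the surface the whole profile is submerged: γ' = 18.8 − 9.81 = 8.99 kN/m³, so q = γ'·D_f = 18.16 kPa; the same γ' applies in the ½γBN_γ term.
q_ult = q·N_q + 0.5·γ·B·N_γ·s_γ
     = 18.16 × 56 + 0.5 × 8.99 × 2.3 × 66.8 × 0.6
     = 1016.9 + 414.37 = 1431.3 kPa.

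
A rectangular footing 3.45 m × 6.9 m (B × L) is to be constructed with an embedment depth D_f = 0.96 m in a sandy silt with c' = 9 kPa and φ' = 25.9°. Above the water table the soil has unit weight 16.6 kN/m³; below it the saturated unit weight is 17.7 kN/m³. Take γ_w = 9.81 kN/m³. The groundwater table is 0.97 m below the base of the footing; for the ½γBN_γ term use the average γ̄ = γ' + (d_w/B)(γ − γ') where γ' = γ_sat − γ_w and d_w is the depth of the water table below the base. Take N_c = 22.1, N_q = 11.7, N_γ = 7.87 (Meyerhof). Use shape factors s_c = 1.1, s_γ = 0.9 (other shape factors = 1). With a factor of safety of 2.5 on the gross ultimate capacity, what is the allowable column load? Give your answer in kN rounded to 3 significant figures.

P_all ≈ 5060 kN

Effective surcharge at the founding depth q = γ·D_f = 16.6 × 0.96 = 15.936 kPa.
With d_w = 0.97 m < B, γ̄ = 7.89 + (0.97/3.45) × (16.6 − 7.89) = 10.339 kN/m³.
q_ult = c·N_c·s_c + q·N_q + 0.5·γ·B·N_γ·s_γ
     = 9 × 22.1 × 1.1 + 15.936 × 11.7 + 0.5 × 10.339 × 3.45 × 7.87 × 0.9
     = 218.79 + 186.45 + 126.32 = 531.56 kPa.
Gross allowable pressure q_all = 531.56 / 2.5 = 212.63 kPa.
Footing area = 23.805 m², so allowable column load = 212.63 × 23.805 = 5061.5 kN.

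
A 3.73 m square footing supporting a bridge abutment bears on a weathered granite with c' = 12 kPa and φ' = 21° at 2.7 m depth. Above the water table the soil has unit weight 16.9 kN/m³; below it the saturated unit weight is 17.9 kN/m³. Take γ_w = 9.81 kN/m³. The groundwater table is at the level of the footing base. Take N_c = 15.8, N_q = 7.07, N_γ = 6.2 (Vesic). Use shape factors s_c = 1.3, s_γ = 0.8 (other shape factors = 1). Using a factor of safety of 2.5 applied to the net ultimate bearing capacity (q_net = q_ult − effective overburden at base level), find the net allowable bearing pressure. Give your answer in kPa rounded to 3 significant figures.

Effective surcharge at the founding depth q = γ·D_f = 16.9 × 2.7 = 45.63 kPa.
The water table coincides with the base, so in the self-weight term γ → γ' = 8.09 kN/m³.
q_ult = c·N_c·s_c + q·N_q + 0.5·γ·B·N_γ·s_γ
     = 12 × 15.8 × 1.3 + 45.63 × 7.07 + 0.5 × 8.09 × 3.73 × 6.2 × 0.8
     = 246.48 + 322.6 + 74.836 = 643.92 kPa.
Net ultimate: q_net = 643.92 − 45.63 = 598.29 kPa.
q_all(net) = 598.29 / 2.5 = 239.32 kPa.

q_all(net) ≈ 239 kPa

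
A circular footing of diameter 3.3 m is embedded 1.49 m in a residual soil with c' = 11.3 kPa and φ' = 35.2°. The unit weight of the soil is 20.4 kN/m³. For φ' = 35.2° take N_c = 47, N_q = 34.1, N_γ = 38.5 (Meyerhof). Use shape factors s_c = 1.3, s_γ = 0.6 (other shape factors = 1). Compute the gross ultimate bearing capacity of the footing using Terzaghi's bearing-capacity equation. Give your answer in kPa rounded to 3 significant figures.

q_ult ≈ 2500 kPa

q = γ·D_f = 20.4 × 1.49 = 30.396 kPa.
c·N_c·s_c = 11.3 × 47 × 1.3 = 690.43 kPa
q·N_q = 30.396 × 34.1 = 1036.5 kPa
0.5·γ·B·N_γ·s_γ = 0.5 × 20.4 × 3.3 × 38.5 × 0.6 = 777.55 kPa
q_ult = 690.43 + 1036.5 + 777.55 = 2504.5 kPa.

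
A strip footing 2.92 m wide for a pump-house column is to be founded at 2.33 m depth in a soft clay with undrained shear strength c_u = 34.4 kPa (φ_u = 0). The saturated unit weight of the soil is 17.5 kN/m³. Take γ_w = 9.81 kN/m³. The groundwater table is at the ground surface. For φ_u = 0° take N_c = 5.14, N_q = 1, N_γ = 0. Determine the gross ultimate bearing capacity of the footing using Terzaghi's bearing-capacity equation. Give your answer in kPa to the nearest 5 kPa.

γ' = 17.5 − 9.81 = 7.69 kN/m³ (submerged throughout). q = 7.69 × 2.33 = 17.918 kPa.
c·N_c = 34.4 × 5.14 = 176.82 kPa
q·N_q = 17.918 × 1 = 17.918 kPa
q_ult = 176.82 + 17.918 = 194.73 kPa.

q_ult ≈ 195 kPa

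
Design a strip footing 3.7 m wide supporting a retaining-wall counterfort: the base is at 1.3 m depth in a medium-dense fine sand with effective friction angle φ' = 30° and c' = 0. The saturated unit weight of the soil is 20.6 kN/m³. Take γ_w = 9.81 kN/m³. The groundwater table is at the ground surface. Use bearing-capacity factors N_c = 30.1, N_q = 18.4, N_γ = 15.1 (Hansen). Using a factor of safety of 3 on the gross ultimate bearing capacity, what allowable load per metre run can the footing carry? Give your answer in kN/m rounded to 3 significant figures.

With the water table at the surface the whole profile is submerged: γ' = 20.6 − 9.81 = 10.79 kN/m³, so q = γ'·D_f = 14.027 kPa; the same γ' applies in the ½γBN_γ term.
q_ult = q·N_q + 0.5·γ·B·N_γ
     = 14.027 × 18.4 + 0.5 × 10.79 × 3.7 × 15.1
     = 258.1 + 301.42 = 559.52 kPa.
Gross allowable pressure q_all = 559.52 / 3 = 186.51 kPa.
Allowable wall load = q_all × B = 186.51 × 3.7 = 690.07 kN per metre run.

≈ 690 kN/m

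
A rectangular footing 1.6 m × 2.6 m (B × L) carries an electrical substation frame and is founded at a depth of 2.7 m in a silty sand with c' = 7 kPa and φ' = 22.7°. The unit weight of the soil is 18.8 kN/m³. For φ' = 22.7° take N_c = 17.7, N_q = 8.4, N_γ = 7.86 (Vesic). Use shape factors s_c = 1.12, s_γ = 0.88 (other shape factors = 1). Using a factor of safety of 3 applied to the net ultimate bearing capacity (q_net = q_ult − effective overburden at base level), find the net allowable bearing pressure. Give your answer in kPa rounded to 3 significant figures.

Effective surcharge at the founding depth q = γ·D_f = 18.8 × 2.7 = 50.76 kPa.
q_ult = c·N_c·s_c + q·N_q + 0.5·γ·B·N_γ·s_γ
     = 7 × 17.7 × 1.12 + 50.76 × 8.4 + 0.5 × 18.8 × 1.6 × 7.86 × 0.88
     = 138.77 + 426.38 + 104.03 = 669.18 kPa.
Net ultimate: q_net = 669.18 − 50.76 = 618.42 kPa.
q_all(net) = 618.42 / 3 = 206.14 kPa.

q_all(net) ≈ 206 kPa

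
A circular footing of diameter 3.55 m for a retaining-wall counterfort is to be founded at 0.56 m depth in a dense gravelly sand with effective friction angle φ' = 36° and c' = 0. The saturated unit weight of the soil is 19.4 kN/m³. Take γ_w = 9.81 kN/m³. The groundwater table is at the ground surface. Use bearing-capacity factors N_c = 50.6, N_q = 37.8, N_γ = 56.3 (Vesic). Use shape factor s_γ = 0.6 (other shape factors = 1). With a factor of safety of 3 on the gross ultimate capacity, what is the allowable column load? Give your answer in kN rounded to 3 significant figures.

With the water table at the surface the whole profile is submerged: γ' = 19.4 − 9.81 = 9.59 kN/m³, so q = γ'·D_f = 5.3704 kPa; the same γ' applies in the ½γBN_γ term.
q_ult = q·N_q + 0.5·γ·B·N_γ·s_γ
     = 5.3704 × 37.8 + 0.5 × 9.59 × 3.55 × 56.3 × 0.6
     = 203 + 575.01 = 778.01 kPa.
Gross allowable pressure q_all = 778.01 / 3 = 259.34 kPa.
Footing area = 9.898 m², so allowable column load = 259.34 × 9.898 = 2566.9 kN.

P_all ≈ 2570 kN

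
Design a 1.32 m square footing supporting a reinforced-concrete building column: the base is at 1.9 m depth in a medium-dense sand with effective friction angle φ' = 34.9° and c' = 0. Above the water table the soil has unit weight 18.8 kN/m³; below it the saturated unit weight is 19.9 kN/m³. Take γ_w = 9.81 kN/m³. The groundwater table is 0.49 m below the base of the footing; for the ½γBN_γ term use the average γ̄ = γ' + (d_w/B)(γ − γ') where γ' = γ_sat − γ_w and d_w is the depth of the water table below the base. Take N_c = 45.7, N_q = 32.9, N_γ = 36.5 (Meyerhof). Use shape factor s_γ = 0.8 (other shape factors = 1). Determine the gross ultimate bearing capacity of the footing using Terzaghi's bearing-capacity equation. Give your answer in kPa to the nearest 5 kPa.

q_ult ≈ 1430 kPa

q = γ·D_f = 18.8 × 1.9 = 35.72 kPa.
γ' = 10.09 kN/m³; averaging over the depth B below the base, γ̄ = γ' + (d_w/B)(γ − γ') = 13.323 kN/m³.
q·N_q = 35.72 × 32.9 = 1175.2 kPa
0.5·γ·B·N_γ·s_γ = 0.5 × 13.323 × 1.32 × 36.5 × 0.8 = 256.77 kPa
q_ult = 1175.2 + 256.77 = 1432 kPa.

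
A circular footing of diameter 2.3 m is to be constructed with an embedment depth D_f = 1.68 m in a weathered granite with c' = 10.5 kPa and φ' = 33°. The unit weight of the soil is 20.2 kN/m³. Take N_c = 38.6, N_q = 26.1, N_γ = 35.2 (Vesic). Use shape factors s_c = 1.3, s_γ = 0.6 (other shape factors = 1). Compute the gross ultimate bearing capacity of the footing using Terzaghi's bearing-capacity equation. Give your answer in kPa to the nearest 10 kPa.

Overburden at base level: q = 20.2 × 1.68 = 33.936 kPa.
Cohesion term c·N_c·s_c = 10.5 × 38.6 × 1.3 = 526.89 kPa; surcharge term q·N_q = 33.936 × 26.1 = 885.73 kPa; self-weight term 0.5·γ·B·N_γ·s_γ = 0.5 × 20.2 × 2.3 × 35.2 × 0.6 = 490.62 kPa.
q_ult = 526.89 + 885.73 + 490.62 = 1903.2 kPa.

q_ult ≈ 1900 kPa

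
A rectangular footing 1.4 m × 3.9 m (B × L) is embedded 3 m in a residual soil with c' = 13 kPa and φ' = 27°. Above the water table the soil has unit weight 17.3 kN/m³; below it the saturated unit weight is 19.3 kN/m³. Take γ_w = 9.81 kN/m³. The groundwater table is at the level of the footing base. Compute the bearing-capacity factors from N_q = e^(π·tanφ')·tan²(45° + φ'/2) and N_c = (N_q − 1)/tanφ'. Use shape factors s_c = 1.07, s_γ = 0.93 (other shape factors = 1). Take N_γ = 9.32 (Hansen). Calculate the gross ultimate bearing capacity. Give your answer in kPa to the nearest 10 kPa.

q_ult ≈ 1080 kPa

tan27° = 0.5095, so N_q = e^(π×0.5095)·tan²(58.5°) = 4.957 × 2.663 = 13.2.
N_c = (13.2 − 1)/tan27° = 23.94.
Effective surcharge at the founding depth q = γ·D_f = 17.3 × 3 = 51.9 kPa.
The water table coincides with the base, so in the self-weight term γ → γ' = 9.49 kN/m³.
q_ult = c·N_c·s_c + q·N_q + 0.5·γ·B·N_γ·s_γ
     = 13 × 23.942 × 1.07 + 51.9 × 13.199 + 0.5 × 9.49 × 1.4 × 9.32 × 0.93
     = 333.04 + 685.04 + 57.579 = 1075.7 kPa.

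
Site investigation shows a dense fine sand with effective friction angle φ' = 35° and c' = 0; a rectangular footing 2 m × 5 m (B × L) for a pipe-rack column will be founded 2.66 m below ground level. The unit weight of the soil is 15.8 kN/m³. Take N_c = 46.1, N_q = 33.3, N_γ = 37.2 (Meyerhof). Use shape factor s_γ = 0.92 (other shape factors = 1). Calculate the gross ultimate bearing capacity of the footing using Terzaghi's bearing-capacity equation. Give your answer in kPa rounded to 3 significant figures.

Effective surcharge at the founding depth q = γ·D_f = 15.8 × 2.66 = 42.028 kPa.
q_ult = q·N_q + 0.5·γ·B·N_γ·s_γ
     = 42.028 × 33.3 + 0.5 × 15.8 × 2 × 37.2 × 0.92
     = 1399.5 + 540.74 = 1940.3 kPa.

q_ult ≈ 1940 kPa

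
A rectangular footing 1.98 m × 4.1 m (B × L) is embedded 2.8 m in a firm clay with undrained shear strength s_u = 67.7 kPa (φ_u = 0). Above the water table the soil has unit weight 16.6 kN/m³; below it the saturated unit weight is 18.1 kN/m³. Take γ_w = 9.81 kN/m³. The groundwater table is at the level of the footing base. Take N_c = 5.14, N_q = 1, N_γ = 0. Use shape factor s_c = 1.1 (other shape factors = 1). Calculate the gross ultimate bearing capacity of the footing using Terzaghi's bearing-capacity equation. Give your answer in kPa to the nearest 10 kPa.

Effective surcharge at the founding depth q = γ·D_f = 16.6 × 2.8 = 46.48 kPa.
q_ult = c·N_c·s_c + q·N_q
     = 67.7 × 5.14 × 1.1 + 46.48 × 1
     = 382.78 + 46.48 = 429.26 kPa.

q_ult ≈ 430 kPa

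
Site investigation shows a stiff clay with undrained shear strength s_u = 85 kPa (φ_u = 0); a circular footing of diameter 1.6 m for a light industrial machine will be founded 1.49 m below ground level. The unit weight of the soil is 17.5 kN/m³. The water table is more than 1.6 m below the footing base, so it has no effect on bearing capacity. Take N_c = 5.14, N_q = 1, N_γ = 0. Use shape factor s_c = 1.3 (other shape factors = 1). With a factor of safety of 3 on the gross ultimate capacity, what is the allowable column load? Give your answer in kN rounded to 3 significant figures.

q = γ·D_f = 17.5 × 1.49 = 26.075 kPa.
c·N_c·s_c = 85 × 5.14 × 1.3 = 567.97 kPa
q·N_q = 26.075 × 1 = 26.075 kPa
q_ult = 567.97 + 26.075 = 594.05 kPa.
Gross allowable pressure q_all = 594.05 / 3 = 198.02 kPa.
Footing area = 2.0106 m², so allowable column load = 198.02 × 2.0106 = 398.13 kN.

P_all ≈ 398 kN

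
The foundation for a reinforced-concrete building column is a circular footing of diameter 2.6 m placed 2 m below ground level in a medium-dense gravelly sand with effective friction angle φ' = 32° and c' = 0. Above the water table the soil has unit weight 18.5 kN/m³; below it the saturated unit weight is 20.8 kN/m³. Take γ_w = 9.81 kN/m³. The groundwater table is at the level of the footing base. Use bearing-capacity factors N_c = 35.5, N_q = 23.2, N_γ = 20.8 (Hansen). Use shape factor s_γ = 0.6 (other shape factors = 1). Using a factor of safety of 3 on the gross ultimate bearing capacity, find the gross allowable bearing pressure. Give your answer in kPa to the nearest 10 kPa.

q_all ≈ 350 kPa

Effective surcharge at the founding depth q = γ·D_f = 18.5 × 2 = 37 kPa.
The water table coincides with the base, so in the self-weight term γ → γ' = 10.99 kN/m³.
q_ult = q·N_q + 0.5·γ·B·N_γ·s_γ
     = 37 × 23.2 + 0.5 × 10.99 × 2.6 × 20.8 × 0.6
     = 858.4 + 178.3 = 1036.7 kPa.
q_all = 1036.7 / 3 = 345.57 kPa.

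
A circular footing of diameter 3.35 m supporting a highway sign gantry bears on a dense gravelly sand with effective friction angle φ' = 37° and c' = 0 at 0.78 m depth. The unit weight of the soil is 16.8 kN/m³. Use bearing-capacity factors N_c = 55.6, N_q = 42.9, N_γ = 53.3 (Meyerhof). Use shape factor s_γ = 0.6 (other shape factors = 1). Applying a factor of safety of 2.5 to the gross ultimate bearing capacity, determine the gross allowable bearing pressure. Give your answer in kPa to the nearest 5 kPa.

q_all ≈ 585 kPa

Effective surcharge at the founding depth q = γ·D_f = 16.8 × 0.78 = 13.104 kPa.
q_ult = q·N_q + 0.5·γ·B·N_γ·s_γ
     = 13.104 × 42.9 + 0.5 × 16.8 × 3.35 × 53.3 × 0.6
     = 562.16 + 899.92 = 1462.1 kPa.
q_all = q_ult / FS = 1462.1 / 2.5 = 584.83 kPa.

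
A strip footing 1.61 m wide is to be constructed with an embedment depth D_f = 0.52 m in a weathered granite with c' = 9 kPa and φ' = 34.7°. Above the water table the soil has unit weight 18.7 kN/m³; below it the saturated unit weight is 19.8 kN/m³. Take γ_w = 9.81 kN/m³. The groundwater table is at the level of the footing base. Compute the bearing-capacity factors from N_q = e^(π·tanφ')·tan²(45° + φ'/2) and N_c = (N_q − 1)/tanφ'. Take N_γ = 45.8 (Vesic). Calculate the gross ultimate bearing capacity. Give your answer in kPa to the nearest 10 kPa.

tan34.7° = 0.6924, so N_q = e^(π×0.6924)·tan²(62.35°) = 8.805 × 3.643 = 32.08.
N_c = (32.08 − 1)/tan34.7° = 44.89.
q = γ·D_f = 18.7 × 0.52 = 9.724 kPa.
For the ½γBN_γ term take γ' = 19.8 − 9.81 = 9.99 kN/m³ (soil below base is submerged).
c·N_c = 9 × 44.886 = 403.98 kPa
q·N_q = 9.724 × 32.081 = 311.95 kPa
0.5·γ·B·N_γ = 0.5 × 9.99 × 1.61 × 45.8 = 368.32 kPa
q_ult = 403.98 + 311.95 + 368.32 = 1084.3 kPa.

q_ult ≈ 1080 kPa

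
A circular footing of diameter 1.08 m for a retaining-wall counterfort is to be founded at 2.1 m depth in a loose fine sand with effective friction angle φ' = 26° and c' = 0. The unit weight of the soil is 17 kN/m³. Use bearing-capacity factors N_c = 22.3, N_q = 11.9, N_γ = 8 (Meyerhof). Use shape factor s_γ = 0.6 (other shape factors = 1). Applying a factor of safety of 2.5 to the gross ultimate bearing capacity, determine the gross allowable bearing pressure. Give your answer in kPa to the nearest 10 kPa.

Overburden at base level: q = 17 × 2.1 = 35.7 kPa.
Surcharge term q·N_q = 35.7 × 11.9 = 424.83 kPa; self-weight term 0.5·γ·B·N_γ·s_γ = 0.5 × 17 × 1.08 × 8 × 0.6 = 44.064 kPa.
q_ult = 424.83 + 44.064 = 468.89 kPa.
q_all = q_ult / FS = 468.89 / 2.5 = 187.56 kPa.

q_all ≈ 190 kPa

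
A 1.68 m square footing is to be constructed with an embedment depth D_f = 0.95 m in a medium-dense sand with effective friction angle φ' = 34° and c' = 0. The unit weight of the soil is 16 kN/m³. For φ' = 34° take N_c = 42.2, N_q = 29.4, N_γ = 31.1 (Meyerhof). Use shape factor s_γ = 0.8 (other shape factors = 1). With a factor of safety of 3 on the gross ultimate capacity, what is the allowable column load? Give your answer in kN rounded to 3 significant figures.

Overburden at base level: q = 16 × 0.95 = 15.2 kPa.
Surcharge term q·N_q = 15.2 × 29.4 = 446.88 kPa; self-weight term 0.5·γ·B·N_γ·s_γ = 0.5 × 16 × 1.68 × 31.1 × 0.8 = 334.39 kPa.
q_ult = 446.88 + 334.39 = 781.27 kPa.
Gross allowable pressure q_all = 781.27 / 3 = 260.42 kPa.
Footing area = 2.8224 m², so allowable column load = 260.42 × 2.8224 = 735.02 kN.

P_all ≈ 735 kN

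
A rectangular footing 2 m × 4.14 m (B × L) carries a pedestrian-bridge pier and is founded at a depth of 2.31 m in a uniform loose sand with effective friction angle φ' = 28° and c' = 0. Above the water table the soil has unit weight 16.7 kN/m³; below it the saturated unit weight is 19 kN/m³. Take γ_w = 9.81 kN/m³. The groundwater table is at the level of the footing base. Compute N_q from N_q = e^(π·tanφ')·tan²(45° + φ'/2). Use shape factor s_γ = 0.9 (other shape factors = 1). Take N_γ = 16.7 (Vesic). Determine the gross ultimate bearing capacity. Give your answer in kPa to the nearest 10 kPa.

q_ult ≈ 710 kPa

tan28° = 0.5317, so N_q = e^(π×0.5317)·tan²(59°) = 5.314 × 2.77 = 14.72.
q = γ·D_f = 16.7 × 2.31 = 38.577 kPa.
For the ½γBN_γ term take γ' = 19 − 9.81 = 9.19 kN/m³ (soil below base is submerged).
q·N_q = 38.577 × 14.72 = 567.85 kPa
0.5·γ·B·N_γ·s_γ = 0.5 × 9.19 × 2 × 16.7 × 0.9 = 138.13 kPa
q_ult = 567.85 + 138.13 = 705.97 kPa.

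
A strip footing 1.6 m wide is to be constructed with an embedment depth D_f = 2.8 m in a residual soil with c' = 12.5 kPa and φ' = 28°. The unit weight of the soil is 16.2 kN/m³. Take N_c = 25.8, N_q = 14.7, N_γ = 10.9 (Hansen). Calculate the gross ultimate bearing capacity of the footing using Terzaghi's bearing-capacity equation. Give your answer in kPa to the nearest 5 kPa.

q_ult ≈ 1130 kPa

Effective surcharge at the founding depth q = γ·D_f = 16.2 × 2.8 = 45.36 kPa.
q_ult = c·N_c + q·N_q + 0.5·γ·B·N_γ
     = 12.5 × 25.8 + 45.36 × 14.7 + 0.5 × 16.2 × 1.6 × 10.9
     = 322.5 + 666.79 + 141.26 = 1130.6 kPa.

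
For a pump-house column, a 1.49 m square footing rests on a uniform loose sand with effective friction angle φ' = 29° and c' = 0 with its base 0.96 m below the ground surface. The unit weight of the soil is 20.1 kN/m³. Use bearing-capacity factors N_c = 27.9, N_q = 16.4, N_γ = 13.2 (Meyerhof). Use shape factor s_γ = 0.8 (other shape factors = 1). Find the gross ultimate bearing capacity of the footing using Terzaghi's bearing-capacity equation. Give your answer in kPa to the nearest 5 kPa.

Overburden at base level: q = 20.1 × 0.96 = 19.296 kPa.
Surcharge term q·N_q = 19.296 × 16.4 = 316.45 kPa; self-weight term 0.5·γ·B·N_γ·s_γ = 0.5 × 20.1 × 1.49 × 13.2 × 0.8 = 158.13 kPa.
q_ult = 316.45 + 158.13 = 474.59 kPa.

q_ult ≈ 475 kPa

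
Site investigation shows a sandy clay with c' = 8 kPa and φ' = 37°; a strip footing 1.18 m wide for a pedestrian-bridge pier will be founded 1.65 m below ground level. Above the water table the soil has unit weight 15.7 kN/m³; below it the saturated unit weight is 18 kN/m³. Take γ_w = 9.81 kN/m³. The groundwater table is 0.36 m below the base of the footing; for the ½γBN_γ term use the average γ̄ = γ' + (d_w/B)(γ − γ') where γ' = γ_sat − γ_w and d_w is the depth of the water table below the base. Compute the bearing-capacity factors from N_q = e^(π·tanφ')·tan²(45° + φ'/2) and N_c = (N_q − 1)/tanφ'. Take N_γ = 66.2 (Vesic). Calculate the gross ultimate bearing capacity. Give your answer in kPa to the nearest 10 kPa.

q_ult ≈ 1970 kPa

tan37° = 0.7536, so N_q = e^(π×0.7536)·tan²(63.5°) = 10.669 × 4.023 = 42.92.
N_c = (42.92 − 1)/tan37° = 55.63.
Overburden at base level: q = 15.7 × 1.65 = 25.905 kPa.
The water table is 0.36 m below the base (< B = 1.18 m), so the ½γBN_γ term uses γ̄ = γ' + (d_w/B)(γ − γ') = 8.19 + (0.36/1.18)(15.7 − 8.19) = 10.481 kN/m³.
Cohesion term c·N_c = 8 × 55.63 = 445.04 kPa; surcharge term q·N_q = 25.905 × 42.92 = 1111.8 kPa; self-weight term 0.5·γ·B·N_γ = 0.5 × 10.481 × 1.18 × 66.2 = 409.37 kPa.
q_ult = 445.04 + 1111.8 + 409.37 = 1966.3 kPa.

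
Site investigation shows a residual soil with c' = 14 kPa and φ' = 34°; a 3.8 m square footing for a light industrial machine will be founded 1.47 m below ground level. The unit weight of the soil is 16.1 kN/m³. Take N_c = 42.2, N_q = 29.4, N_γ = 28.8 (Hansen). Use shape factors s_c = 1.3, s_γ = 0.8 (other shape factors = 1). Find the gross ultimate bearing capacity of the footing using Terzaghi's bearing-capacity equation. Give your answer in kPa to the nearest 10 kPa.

q_ult ≈ 2170 kPa

Effective surcharge at the founding depth q = γ·D_f = 16.1 × 1.47 = 23.667 kPa.
q_ult = c·N_c·s_c + q·N_q + 0.5·γ·B·N_γ·s_γ
     = 14 × 42.2 × 1.3 + 23.667 × 29.4 + 0.5 × 16.1 × 3.8 × 28.8 × 0.8
     = 768.04 + 695.81 + 704.79 = 2168.6 kPa.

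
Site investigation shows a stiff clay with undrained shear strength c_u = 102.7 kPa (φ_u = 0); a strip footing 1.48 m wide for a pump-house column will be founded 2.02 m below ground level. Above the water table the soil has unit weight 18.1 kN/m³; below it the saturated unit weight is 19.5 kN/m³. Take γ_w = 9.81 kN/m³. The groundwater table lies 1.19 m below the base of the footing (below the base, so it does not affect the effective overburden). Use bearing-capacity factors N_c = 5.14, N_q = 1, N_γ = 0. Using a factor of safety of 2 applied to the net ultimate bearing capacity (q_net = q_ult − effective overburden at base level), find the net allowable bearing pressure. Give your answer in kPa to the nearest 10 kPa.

q_all(net) ≈ 260 kPa

q = γ·D_f = 18.1 × 2.02 = 36.562 kPa.
c·N_c = 102.7 × 5.14 = 527.88 kPa
q·N_q = 36.562 × 1 = 36.562 kPa
q_ult = 527.88 + 36.562 = 564.44 kPa.
Net ultimate: q_net = 564.44 − 36.562 = 527.88 kPa.
q_all(net) = 527.88 / 2 = 263.94 kPa.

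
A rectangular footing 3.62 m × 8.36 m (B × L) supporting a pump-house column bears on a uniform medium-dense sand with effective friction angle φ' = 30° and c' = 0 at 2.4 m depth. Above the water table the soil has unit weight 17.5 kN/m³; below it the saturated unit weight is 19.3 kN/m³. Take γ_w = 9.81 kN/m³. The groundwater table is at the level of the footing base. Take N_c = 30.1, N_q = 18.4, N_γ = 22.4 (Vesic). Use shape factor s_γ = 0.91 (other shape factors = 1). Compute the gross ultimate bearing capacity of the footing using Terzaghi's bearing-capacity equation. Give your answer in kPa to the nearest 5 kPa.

Effective surcharge at the founding depth q = γ·D_f = 17.5 × 2.4 = 42 kPa.
The water table coincides with the base, so in the self-weight term γ → γ' = 9.49 kN/m³.
q_ult = q·N_q + 0.5·γ·B·N_γ·s_γ
     = 42 × 18.4 + 0.5 × 9.49 × 3.62 × 22.4 × 0.91
     = 772.8 + 350.13 = 1122.9 kPa.

q_ult ≈ 1125 kPa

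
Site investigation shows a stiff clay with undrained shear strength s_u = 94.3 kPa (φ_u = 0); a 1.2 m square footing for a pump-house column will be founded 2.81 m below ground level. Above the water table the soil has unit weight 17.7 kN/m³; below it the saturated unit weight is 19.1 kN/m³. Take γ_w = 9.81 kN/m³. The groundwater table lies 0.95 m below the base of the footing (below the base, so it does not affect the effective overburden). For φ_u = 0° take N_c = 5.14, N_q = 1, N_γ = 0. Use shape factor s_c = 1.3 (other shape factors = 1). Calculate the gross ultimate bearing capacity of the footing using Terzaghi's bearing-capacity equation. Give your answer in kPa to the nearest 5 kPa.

Overburden at base level: q = 17.7 × 2.81 = 49.737 kPa.
Cohesion term c·N_c·s_c = 94.3 × 5.14 × 1.3 = 630.11 kPa; surcharge term q·N_q = 49.737 × 1 = 49.737 kPa.
q_ult = 630.11 + 49.737 = 679.85 kPa.

q_ult ≈ 680 kPa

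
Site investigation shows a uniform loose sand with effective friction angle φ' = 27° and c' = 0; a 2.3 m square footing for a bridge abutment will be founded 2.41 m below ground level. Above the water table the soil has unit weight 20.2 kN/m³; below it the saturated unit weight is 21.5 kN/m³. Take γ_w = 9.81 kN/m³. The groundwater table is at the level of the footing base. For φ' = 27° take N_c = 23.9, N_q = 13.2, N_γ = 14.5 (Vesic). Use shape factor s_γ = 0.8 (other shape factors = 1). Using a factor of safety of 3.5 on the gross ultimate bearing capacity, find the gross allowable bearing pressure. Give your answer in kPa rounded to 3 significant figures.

Overburden at base level: q = 20.2 × 2.41 = 48.682 kPa.
Below the base the soil is submerged, so the ½γBN_γ term uses γ' = 21.5 − 9.81 = 11.69 kN/m³.
Surcharge term q·N_q = 48.682 × 13.2 = 642.6 kPa; self-weight term 0.5·γ·B·N_γ·s_γ = 0.5 × 11.69 × 2.3 × 14.5 × 0.8 = 155.94 kPa.
q_ult = 642.6 + 155.94 = 798.55 kPa.
q_all = 798.55 / 3.5 = 228.16 kPa.

q_all ≈ 228 kPa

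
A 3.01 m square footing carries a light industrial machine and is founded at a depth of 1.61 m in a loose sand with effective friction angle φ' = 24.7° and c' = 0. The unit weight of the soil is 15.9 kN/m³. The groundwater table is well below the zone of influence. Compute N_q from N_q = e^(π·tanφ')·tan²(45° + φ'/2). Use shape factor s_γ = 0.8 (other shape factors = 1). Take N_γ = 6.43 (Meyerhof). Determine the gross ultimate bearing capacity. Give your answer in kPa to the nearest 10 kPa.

q_ult ≈ 390 kPa

tan24.7° = 0.4599, so N_q = e^(π×0.4599)·tan²(57.35°) = 4.242 × 2.436 = 10.33.
q = γ·D_f = 15.9 × 1.61 = 25.599 kPa.
q·N_q = 25.599 × 10.331 = 264.47 kPa
0.5·γ·B·N_γ·s_γ = 0.5 × 15.9 × 3.01 × 6.43 × 0.8 = 123.09 kPa
q_ult = 264.47 + 123.09 = 387.57 kPa.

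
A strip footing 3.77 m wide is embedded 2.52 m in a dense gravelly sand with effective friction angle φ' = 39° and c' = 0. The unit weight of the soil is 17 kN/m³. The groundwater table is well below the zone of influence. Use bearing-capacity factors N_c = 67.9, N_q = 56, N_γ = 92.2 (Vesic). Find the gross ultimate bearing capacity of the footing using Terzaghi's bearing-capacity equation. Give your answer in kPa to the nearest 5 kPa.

Effective surcharge at the founding depth q = γ·D_f = 17 × 2.52 = 42.84 kPa.
q_ult = q·N_q + 0.5·γ·B·N_γ
     = 42.84 × 56 + 0.5 × 17 × 3.77 × 92.2
     = 2399 + 2954.5 = 5353.6 kPa.

q_ult ≈ 5355 kPa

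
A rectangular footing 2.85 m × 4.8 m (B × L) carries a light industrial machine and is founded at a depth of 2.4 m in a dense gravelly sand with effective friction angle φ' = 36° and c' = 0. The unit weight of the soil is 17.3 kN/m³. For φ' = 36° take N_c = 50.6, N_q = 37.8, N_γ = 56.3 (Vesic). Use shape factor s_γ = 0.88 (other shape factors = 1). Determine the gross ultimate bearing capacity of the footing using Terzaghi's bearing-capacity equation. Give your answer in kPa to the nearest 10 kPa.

q_ult ≈ 2790 kPa

Effective surcharge at the founding depth q = γ·D_f = 17.3 × 2.4 = 41.52 kPa.
q_ult = q·N_q + 0.5·γ·B·N_γ·s_γ
     = 41.52 × 37.8 + 0.5 × 17.3 × 2.85 × 56.3 × 0.88
     = 1569.5 + 1221.4 = 2790.8 kPa.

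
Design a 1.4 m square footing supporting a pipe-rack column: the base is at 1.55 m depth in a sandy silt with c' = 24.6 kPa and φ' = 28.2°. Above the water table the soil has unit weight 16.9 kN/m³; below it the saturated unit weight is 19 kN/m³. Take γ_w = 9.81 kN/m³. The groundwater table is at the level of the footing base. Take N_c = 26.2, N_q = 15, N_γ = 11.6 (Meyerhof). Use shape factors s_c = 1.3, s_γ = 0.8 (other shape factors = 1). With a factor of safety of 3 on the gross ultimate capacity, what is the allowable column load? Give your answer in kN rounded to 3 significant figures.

P_all ≈ 843 kN

Effective surcharge at the founding depth q = γ·D_f = 16.9 × 1.55 = 26.195 kPa.
The water table coincides with the base, so in the self-weight term γ → γ' = 9.19 kN/m³.
q_ult = c·N_c·s_c + q·N_q + 0.5·γ·B·N_γ·s_γ
     = 24.6 × 26.2 × 1.3 + 26.195 × 15 + 0.5 × 9.19 × 1.4 × 11.6 × 0.8
     = 837.88 + 392.93 + 59.698 = 1290.5 kPa.
Gross allowable pressure q_all = 1290.5 / 3 = 430.17 kPa.
Footing area = 1.96 m², so allowable column load = 430.17 × 1.96 = 843.13 kN.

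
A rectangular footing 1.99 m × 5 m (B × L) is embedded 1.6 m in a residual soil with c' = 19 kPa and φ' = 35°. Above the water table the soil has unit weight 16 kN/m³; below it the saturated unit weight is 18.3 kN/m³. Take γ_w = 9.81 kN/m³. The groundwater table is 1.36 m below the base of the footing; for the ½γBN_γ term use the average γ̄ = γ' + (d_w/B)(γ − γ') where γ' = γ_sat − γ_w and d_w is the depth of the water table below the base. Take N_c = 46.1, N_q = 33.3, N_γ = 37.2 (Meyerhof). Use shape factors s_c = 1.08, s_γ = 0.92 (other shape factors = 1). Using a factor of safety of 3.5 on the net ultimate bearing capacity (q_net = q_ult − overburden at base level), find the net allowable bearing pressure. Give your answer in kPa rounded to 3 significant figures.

Effective surcharge at the founding depth q = γ·D_f = 16 × 1.6 = 25.6 kPa.
With d_w = 1.36 m < B, γ̄ = 8.49 + (1.36/1.99) × (16 − 8.49) = 13.622 kN/m³.
q_ult = c·N_c·s_c + q·N_q + 0.5·γ·B·N_γ·s_γ
     = 19 × 46.1 × 1.08 + 25.6 × 33.3 + 0.5 × 13.622 × 1.99 × 37.2 × 0.92
     = 945.97 + 852.48 + 463.88 = 2262.3 kPa.
q_net = 2262.3 − 25.6 = 2236.7 kPa.
q_all(net) = 2236.7 / 3.5 = 639.07 kPa.

q_all(net) ≈ 639 kPa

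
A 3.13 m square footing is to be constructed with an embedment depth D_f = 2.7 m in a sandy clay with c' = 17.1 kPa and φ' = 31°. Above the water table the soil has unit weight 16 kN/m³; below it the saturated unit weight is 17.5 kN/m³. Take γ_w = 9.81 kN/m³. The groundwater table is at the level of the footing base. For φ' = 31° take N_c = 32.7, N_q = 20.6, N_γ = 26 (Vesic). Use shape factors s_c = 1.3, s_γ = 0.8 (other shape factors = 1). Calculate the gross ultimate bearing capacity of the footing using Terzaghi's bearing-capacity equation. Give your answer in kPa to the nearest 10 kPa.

Effective surcharge at the founding depth q = γ·D_f = 16 × 2.7 = 43.2 kPa.
The water table coincides with the base, so in the self-weight term γ → γ' = 7.69 kN/m³.
q_ult = c·N_c·s_c + q·N_q + 0.5·γ·B·N_γ·s_γ
     = 17.1 × 32.7 × 1.3 + 43.2 × 20.6 + 0.5 × 7.69 × 3.13 × 26 × 0.8
     = 726.92 + 889.92 + 250.32 = 1867.2 kPa.

q_ult ≈ 1870 kPa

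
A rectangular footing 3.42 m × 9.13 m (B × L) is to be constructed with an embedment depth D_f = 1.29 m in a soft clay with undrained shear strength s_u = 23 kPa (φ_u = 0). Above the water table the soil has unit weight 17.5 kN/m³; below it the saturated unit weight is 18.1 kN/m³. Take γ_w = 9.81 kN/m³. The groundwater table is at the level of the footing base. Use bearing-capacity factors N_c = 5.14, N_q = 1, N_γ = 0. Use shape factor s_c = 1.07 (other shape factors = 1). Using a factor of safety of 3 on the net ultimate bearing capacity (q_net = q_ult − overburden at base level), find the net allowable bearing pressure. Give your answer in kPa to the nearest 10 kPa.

q = γ·D_f = 17.5 × 1.29 = 22.575 kPa.
c·N_c·s_c = 23 × 5.14 × 1.07 = 126.5 kPa
q·N_q = 22.575 × 1 = 22.575 kPa
q_ult = 126.5 + 22.575 = 149.07 kPa.
q_net = 149.07 − 22.575 = 126.5 kPa.
q_all(net) = 126.5 / 3 = 42.165 kPa.

q_all(net) ≈ 40 kPa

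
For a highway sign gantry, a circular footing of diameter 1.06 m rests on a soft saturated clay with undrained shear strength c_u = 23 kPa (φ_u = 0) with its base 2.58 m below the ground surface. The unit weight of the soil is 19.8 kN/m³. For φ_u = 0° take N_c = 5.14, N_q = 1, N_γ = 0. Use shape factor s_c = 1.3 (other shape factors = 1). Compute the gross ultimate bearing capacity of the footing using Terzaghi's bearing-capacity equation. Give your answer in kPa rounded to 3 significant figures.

q_ult ≈ 205 kPa

q = γ·D_f = 19.8 × 2.58 = 51.084 kPa.
c·N_c·s_c = 23 × 5.14 × 1.3 = 153.69 kPa
q·N_q = 51.084 × 1 = 51.084 kPa
q_ult = 153.69 + 51.084 = 204.77 kPa.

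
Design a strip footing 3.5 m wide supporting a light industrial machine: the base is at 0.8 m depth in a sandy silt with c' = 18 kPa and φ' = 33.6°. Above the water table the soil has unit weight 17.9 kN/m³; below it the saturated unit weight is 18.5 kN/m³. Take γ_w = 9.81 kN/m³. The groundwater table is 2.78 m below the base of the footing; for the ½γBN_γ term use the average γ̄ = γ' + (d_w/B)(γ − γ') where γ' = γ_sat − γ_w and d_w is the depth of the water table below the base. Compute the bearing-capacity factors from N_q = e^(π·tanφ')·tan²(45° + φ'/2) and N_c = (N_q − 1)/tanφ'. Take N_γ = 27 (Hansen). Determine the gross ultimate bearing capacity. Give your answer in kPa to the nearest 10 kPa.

q_ult ≈ 1890 kPa

tan33.6° = 0.6644, so N_q = e^(π×0.6644)·tan²(61.8°) = 8.063 × 3.478 = 28.04.
N_c = (28.04 − 1)/tan33.6° = 40.7.
Effective surcharge at the founding depth q = γ·D_f = 17.9 × 0.8 = 14.32 kPa.
With d_w = 2.78 m < B, γ̄ = 8.69 + (2.78/3.5) × (17.9 − 8.69) = 16.005 kN/m³.
q_ult = c·N_c + q·N_q + 0.5·γ·B·N_γ
     = 18 × 40.705 + 14.32 × 28.044 + 0.5 × 16.005 × 3.5 × 27
     = 732.69 + 401.59 + 756.25 = 1890.5 kPa.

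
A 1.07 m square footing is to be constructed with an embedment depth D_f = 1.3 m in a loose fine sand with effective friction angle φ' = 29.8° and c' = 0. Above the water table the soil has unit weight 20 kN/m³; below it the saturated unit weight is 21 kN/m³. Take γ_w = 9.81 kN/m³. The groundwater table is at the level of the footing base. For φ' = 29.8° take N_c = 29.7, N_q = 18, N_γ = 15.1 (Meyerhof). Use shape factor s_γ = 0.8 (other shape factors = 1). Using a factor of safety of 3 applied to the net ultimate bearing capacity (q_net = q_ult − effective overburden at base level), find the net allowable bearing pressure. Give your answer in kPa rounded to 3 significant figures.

Effective surcharge at the founding depth q = γ·D_f = 20 × 1.3 = 26 kPa.
The water table coincides with the base, so in the self-weight term γ → γ' = 11.19 kN/m³.
q_ult = q·N_q + 0.5·γ·B·N_γ·s_γ
     = 26 × 18 + 0.5 × 11.19 × 1.07 × 15.1 × 0.8
     = 468 + 72.319 = 540.32 kPa.
Net ultimate: q_net = 540.32 − 26 = 514.32 kPa.
q_all(net) = 514.32 / 3 = 171.44 kPa.

q_all(net) ≈ 171 kPa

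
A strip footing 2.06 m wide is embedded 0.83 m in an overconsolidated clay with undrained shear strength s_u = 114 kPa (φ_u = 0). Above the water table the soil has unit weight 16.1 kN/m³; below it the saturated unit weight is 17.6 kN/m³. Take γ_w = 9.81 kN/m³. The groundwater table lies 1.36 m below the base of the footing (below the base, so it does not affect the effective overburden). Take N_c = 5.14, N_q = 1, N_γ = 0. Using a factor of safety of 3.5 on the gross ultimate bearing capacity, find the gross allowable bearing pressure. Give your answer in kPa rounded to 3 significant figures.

Effective surcharge at the founding depth q = γ·D_f = 16.1 × 0.83 = 13.363 kPa.
q_ult = c·N_c + q·N_q
     = 114 × 5.14 + 13.363 × 1
     = 585.96 + 13.363 = 599.32 kPa.
q_all = 599.32 / 3.5 = 171.24 kPa.

q_all ≈ 171 kPa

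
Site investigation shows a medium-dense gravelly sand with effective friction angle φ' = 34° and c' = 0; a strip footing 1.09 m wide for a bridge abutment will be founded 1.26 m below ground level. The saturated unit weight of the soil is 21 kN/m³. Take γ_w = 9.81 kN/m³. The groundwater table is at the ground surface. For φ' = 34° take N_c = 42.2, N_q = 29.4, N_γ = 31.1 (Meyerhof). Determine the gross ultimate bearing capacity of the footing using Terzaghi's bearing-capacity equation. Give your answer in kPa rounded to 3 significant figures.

q_ult ≈ 604 kPa

γ' = 21 − 9.81 = 11.19 kN/m³ (submerged throughout). q = 11.19 × 1.26 = 14.099 kPa; the same γ' applies in the ½γBN_γ term.
q·N_q = 14.099 × 29.4 = 414.52 kPa
0.5·γ·B·N_γ = 0.5 × 11.19 × 1.09 × 31.1 = 189.66 kPa
q_ult = 414.52 + 189.66 = 604.19 kPa.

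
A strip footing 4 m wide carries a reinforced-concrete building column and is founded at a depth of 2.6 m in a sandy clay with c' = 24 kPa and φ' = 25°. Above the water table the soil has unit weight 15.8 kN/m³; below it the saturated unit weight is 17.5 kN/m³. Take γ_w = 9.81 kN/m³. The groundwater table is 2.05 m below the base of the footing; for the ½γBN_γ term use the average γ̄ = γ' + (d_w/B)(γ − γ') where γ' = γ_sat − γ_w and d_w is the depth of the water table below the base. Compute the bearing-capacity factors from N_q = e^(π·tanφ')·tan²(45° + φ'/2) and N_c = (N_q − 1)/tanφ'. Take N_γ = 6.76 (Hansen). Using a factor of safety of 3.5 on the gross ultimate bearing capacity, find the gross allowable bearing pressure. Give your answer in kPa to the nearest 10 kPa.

q_all ≈ 310 kPa

N_q = e^(π·tan25°)·tan²(57.5°) = 10.66; N_c = (N_q − 1)/tanφ' = 20.72.
Effective surcharge at the founding depth q = γ·D_f = 15.8 × 2.6 = 41.08 kPa.
With d_w = 2.05 m < B, γ̄ = 7.69 + (2.05/4) × (15.8 − 7.69) = 11.846 kN/m³.
q_ult = c·N_c + q·N_q + 0.5·γ·B·N_γ
     = 24 × 20.721 + 41.08 × 10.662 + 0.5 × 11.846 × 4 × 6.76
     = 497.29 + 438 + 160.16 = 1095.5 kPa.
q_all = 1095.5 / 3.5 = 312.99 kPa.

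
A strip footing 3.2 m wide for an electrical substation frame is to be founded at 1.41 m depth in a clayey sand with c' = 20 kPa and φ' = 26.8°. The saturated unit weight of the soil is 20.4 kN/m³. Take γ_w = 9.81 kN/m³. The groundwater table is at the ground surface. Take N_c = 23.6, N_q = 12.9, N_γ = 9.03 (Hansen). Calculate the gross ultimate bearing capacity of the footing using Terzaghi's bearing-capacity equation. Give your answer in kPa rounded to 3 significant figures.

γ' = 20.4 − 9.81 = 10.59 kN/m³ (submerged throughout). q = 10.59 × 1.41 = 14.932 kPa; the same γ' applies in the ½γBN_γ term.
c·N_c = 20 × 23.6 = 472 kPa
q·N_q = 14.932 × 12.9 = 192.62 kPa
0.5·γ·B·N_γ = 0.5 × 10.59 × 3.2 × 9.03 = 153 kPa
q_ult = 472 + 192.62 + 153 = 817.63 kPa.

q_ult ≈ 818 kPa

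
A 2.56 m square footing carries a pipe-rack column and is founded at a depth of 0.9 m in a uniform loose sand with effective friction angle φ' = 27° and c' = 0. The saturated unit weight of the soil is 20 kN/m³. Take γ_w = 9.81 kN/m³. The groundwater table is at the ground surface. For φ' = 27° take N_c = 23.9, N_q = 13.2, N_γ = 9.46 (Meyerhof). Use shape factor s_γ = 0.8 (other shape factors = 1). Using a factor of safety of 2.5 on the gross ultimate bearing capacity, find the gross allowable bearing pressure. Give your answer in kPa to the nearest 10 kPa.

q_all ≈ 90 kPa

Water table at ground surface, so effective unit weight γ' = 20 − 9.81 = 10.19 kN/m³ is used throughout; overburden q = 10.19 × 0.9 = 9.171 kPa; the same γ' applies in the ½γBN_γ term.
Surcharge term q·N_q = 9.171 × 13.2 = 121.06 kPa; self-weight term 0.5·γ·B·N_γ·s_γ = 0.5 × 10.19 × 2.56 × 9.46 × 0.8 = 98.711 kPa.
q_ult = 121.06 + 98.711 = 219.77 kPa.
q_all = 219.77 / 2.5 = 87.907 kPa.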